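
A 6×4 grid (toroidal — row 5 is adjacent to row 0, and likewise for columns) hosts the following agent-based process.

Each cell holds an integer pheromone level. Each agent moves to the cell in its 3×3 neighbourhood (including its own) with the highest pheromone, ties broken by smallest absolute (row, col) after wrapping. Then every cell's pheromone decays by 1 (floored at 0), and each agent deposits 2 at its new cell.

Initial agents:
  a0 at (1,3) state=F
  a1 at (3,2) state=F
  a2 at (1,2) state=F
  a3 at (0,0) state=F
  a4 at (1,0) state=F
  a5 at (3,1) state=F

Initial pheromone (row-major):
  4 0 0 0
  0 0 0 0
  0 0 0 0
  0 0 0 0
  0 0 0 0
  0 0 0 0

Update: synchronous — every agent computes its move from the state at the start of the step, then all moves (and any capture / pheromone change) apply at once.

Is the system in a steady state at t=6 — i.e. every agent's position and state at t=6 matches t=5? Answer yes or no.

t=1: a0@(0,0) a1@(2,1) a2@(0,1) a3@(0,0) a4@(0,0) a5@(2,0) | pheromone: 9 2 0 0 / 0 0 0 0 / 2 2 0 0 / 0 0 0 0 / 0 0 0 0 / 0 0 0 0
t=2: a0@(0,0) a1@(2,0) a2@(0,0) a3@(0,0) a4@(0,0) a5@(2,0) | pheromone: 16 1 0 0 / 0 0 0 0 / 5 1 0 0 / 0 0 0 0 / 0 0 0 0 / 0 0 0 0
t=3: a0@(0,0) a1@(2,0) a2@(0,0) a3@(0,0) a4@(0,0) a5@(2,0) | pheromone: 23 0 0 0 / 0 0 0 0 / 8 0 0 0 / 0 0 0 0 / 0 0 0 0 / 0 0 0 0
t=4: a0@(0,0) a1@(2,0) a2@(0,0) a3@(0,0) a4@(0,0) a5@(2,0) | pheromone: 30 0 0 0 / 0 0 0 0 / 11 0 0 0 / 0 0 0 0 / 0 0 0 0 / 0 0 0 0
t=5: a0@(0,0) a1@(2,0) a2@(0,0) a3@(0,0) a4@(0,0) a5@(2,0) | pheromone: 37 0 0 0 / 0 0 0 0 / 14 0 0 0 / 0 0 0 0 / 0 0 0 0 / 0 0 0 0
t=6: a0@(0,0) a1@(2,0) a2@(0,0) a3@(0,0) a4@(0,0) a5@(2,0) | pheromone: 44 0 0 0 / 0 0 0 0 / 17 0 0 0 / 0 0 0 0 / 0 0 0 0 / 0 0 0 0

yes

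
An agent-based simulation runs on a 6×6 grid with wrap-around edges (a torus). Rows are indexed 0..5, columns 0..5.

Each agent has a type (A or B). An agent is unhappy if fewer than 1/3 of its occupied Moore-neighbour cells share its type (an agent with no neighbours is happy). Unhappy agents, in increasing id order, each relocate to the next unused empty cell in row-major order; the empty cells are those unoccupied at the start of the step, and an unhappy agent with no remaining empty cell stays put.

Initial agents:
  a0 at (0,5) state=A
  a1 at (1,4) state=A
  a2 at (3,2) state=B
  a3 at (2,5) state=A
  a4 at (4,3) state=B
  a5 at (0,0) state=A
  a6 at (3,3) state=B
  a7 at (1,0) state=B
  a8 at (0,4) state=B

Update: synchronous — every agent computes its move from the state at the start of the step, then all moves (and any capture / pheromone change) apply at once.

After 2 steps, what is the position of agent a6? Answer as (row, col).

t=1: a0@(0,5):A a1@(1,4):A a2@(3,2):B a3@(2,5):A a4@(4,3):B a5@(0,0):A a6@(3,3):B a7@(0,1):B a8@(0,2):B
t=2: (unchanged — steady state)

(3, 3)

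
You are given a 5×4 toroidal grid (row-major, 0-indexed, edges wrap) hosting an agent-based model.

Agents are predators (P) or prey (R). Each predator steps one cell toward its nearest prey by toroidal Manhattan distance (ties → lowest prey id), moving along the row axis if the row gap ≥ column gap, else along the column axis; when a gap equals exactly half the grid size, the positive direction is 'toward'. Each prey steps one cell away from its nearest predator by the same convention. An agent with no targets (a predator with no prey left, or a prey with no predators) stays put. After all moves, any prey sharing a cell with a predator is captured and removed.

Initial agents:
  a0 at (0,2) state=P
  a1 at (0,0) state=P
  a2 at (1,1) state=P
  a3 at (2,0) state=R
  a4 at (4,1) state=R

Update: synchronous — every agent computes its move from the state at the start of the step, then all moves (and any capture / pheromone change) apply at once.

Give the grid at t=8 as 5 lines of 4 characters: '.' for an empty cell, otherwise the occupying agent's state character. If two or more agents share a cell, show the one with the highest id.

t=1: a0@(4,2):P a1@(1,0):P a2@(2,1):P a3@(3,0):R a4@(3,1):R
t=2: a0@(3,2):P a1@(2,0):P a2@(3,1):P a3@(4,0):R a4@(4,1):R
t=3: a0@(4,2):P a1@(3,0):P a2@(4,1):P a3@(0,0):R a4@(0,1):R
t=4: a0@(0,2):P a1@(4,0):P a2@(0,1):P a3@(1,0):R a4@(1,1):R
t=5: a0@(1,2):P a1@(0,0):P a2@(1,1):P a3@(2,0):R a4@(2,1):R
t=6: a0@(2,2):P a1@(1,0):P a2@(2,1):P a3@(3,0):R a4@(3,1):R
t=7: a0@(3,2):P a1@(2,0):P a2@(3,1):P a3@(4,0):R a4@(4,1):R
t=8: a0@(4,2):P a1@(3,0):P a2@(4,1):P a3@(0,0):R a4@(0,1):R

RR..
....
....
P...
.PP.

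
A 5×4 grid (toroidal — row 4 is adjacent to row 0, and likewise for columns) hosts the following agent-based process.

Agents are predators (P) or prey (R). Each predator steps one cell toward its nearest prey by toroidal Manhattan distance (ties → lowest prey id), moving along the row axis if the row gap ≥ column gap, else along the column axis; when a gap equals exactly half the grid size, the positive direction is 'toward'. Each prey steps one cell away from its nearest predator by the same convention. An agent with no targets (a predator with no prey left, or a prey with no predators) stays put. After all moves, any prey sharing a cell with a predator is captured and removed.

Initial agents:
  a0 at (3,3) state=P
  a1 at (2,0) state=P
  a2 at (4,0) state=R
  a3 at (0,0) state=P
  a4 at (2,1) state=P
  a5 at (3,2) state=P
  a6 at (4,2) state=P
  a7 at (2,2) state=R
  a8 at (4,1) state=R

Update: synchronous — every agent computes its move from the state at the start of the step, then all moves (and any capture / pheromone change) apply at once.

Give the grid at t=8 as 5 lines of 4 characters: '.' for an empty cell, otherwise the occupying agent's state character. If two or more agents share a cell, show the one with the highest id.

t=1: a0@(4,3):P a1@(3,0):P a3@(4,0):P a4@(2,2):P a5@(2,2):P a6@(4,1):P a7@(2,3):R
t=2: a0@(3,3):P a1@(2,0):P a3@(3,0):P a4@(2,3):P a5@(2,3):P a6@(3,1):P
t=3: (unchanged — steady state)

....
....
P..P
PP.P
....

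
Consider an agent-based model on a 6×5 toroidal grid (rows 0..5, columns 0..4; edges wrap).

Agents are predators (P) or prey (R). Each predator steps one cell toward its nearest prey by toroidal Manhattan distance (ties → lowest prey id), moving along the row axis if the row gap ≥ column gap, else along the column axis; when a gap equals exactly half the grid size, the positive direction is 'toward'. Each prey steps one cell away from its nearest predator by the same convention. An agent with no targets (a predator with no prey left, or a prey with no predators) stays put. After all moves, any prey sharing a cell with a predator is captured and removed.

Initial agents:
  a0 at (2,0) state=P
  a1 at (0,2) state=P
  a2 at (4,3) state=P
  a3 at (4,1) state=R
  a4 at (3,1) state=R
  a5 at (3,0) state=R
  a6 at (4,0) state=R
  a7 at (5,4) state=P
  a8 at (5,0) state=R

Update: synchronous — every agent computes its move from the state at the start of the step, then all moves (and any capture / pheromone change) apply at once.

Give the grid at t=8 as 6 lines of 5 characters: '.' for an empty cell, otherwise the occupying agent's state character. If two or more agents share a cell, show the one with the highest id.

.....
.....
.....
.....
PP...
R....

t=1: a0@(3,0):P a1@(5,2):P a2@(4,2):P a3@(4,0):R a4@(4,1):R a5@(4,0):R a7@(5,0):P a8@(5,1):R
t=2: a0@(4,0):P a1@(5,1):P a2@(4,1):P a3@(5,0):R a5@(5,0):R a7@(4,0):P a8@(5,0):R
t=3: a0@(5,0):P a1@(5,0):P a2@(5,1):P a3@(0,0):R a5@(0,0):R a7@(5,0):P a8@(0,0):R
t=4: a0@(0,0):P a1@(0,0):P a2@(0,1):P a3@(1,0):R a5@(1,0):R a7@(0,0):P a8@(1,0):R
t=5: a0@(1,0):P a1@(1,0):P a2@(1,1):P a3@(2,0):R a5@(2,0):R a7@(1,0):P a8@(2,0):R
t=6: a0@(2,0):P a1@(2,0):P a2@(2,1):P a3@(3,0):R a5@(3,0):R a7@(2,0):P a8@(3,0):R
t=7: a0@(3,0):P a1@(3,0):P a2@(3,1):P a3@(4,0):R a5@(4,0):R a7@(3,0):P a8@(4,0):R
t=8: a0@(4,0):P a1@(4,0):P a2@(4,1):P a3@(5,0):R a5@(5,0):R a7@(4,0):P a8@(5,0):R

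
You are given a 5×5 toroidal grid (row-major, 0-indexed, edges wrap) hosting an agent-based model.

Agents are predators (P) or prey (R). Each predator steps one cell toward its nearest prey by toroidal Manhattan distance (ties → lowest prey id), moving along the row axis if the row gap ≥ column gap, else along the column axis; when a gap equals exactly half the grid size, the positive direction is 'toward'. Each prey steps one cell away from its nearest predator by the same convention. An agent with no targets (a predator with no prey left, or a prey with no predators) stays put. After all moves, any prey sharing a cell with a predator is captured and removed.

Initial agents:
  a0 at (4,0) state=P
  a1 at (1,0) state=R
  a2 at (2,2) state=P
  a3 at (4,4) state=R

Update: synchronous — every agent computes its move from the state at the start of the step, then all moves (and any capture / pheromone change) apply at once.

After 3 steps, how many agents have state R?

2

t=1: a0@(4,4):P a1@(2,0):R a2@(2,1):P a3@(4,3):R
t=2: a0@(4,3):P a1@(2,4):R a2@(2,0):P a3@(4,2):R
t=3: a0@(4,2):P a1@(2,3):R a2@(2,4):P a3@(4,1):R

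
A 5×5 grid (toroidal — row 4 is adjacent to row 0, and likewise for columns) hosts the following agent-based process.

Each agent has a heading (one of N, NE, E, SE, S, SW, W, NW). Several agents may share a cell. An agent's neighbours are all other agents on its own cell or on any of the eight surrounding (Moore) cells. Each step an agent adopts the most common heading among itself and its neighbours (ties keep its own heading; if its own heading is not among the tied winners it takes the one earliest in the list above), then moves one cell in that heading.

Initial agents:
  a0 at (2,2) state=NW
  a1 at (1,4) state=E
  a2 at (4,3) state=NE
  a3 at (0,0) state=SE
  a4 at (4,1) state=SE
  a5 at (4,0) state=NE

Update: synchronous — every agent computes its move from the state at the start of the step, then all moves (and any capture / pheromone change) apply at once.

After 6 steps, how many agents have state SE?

t=1: a0@(1,1):NW a1@(1,0):E a2@(3,4):NE a3@(1,1):SE a4@(0,2):SE a5@(0,1):SE
t=2: a0@(2,2):SE a1@(2,1):SE a2@(2,0):NE a3@(2,2):SE a4@(1,3):SE a5@(1,2):SE
t=3: a0@(3,3):SE a1@(3,2):SE a2@(1,1):NE a3@(3,3):SE a4@(2,4):SE a5@(2,3):SE
t=4: a0@(4,4):SE a1@(4,3):SE a2@(0,2):NE a3@(4,4):SE a4@(3,0):SE a5@(3,4):SE
t=5: a0@(0,0):SE a1@(0,4):SE a2@(4,3):NE a3@(0,0):SE a4@(4,1):SE a5@(4,0):SE
t=6: a0@(1,1):SE a1@(1,0):SE a2@(3,4):NE a3@(1,1):SE a4@(0,2):SE a5@(0,1):SE

5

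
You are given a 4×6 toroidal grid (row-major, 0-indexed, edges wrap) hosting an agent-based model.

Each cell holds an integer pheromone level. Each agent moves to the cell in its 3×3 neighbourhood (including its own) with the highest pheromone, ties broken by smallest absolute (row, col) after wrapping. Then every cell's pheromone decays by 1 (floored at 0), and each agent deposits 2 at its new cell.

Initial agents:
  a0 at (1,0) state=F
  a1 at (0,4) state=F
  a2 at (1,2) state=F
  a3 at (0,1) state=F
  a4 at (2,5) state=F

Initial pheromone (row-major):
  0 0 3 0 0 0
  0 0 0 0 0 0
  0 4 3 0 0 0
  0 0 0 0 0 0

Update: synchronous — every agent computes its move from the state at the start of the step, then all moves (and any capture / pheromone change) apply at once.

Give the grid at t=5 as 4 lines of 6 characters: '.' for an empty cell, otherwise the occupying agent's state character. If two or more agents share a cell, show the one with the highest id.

t=1: a0@(2,1) a1@(0,3) a2@(2,1) a3@(0,2) a4@(1,0) | pheromone: 0 0 4 2 0 0 / 2 0 0 0 0 0 / 0 7 2 0 0 0 / 0 0 0 0 0 0
t=2: a0@(2,1) a1@(0,2) a2@(2,1) a3@(0,2) a4@(2,1) | pheromone: 0 0 7 1 0 0 / 1 0 0 0 0 0 / 0 12 1 0 0 0 / 0 0 0 0 0 0
t=3: a0@(2,1) a1@(0,2) a2@(2,1) a3@(0,2) a4@(2,1) | pheromone: 0 0 10 0 0 0 / 0 0 0 0 0 0 / 0 17 0 0 0 0 / 0 0 0 0 0 0
t=4: a0@(2,1) a1@(0,2) a2@(2,1) a3@(0,2) a4@(2,1) | pheromone: 0 0 13 0 0 0 / 0 0 0 0 0 0 / 0 22 0 0 0 0 / 0 0 0 0 0 0
t=5: a0@(2,1) a1@(0,2) a2@(2,1) a3@(0,2) a4@(2,1) | pheromone: 0 0 16 0 0 0 / 0 0 0 0 0 0 / 0 27 0 0 0 0 / 0 0 0 0 0 0

..F...
......
.F....
......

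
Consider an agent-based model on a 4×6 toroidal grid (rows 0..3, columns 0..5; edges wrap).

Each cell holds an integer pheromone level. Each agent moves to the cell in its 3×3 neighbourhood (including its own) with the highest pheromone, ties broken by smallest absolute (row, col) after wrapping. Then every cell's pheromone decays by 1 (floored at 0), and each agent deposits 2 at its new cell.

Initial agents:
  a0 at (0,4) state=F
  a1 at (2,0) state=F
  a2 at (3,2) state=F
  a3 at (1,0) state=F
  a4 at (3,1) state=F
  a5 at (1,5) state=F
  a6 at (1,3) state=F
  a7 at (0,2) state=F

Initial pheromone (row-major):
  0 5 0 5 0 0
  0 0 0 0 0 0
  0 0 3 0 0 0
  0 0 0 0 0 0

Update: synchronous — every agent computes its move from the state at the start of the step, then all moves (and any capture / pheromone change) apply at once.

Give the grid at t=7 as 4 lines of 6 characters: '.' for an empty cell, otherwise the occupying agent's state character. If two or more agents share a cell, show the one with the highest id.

t=1: a0@(0,3) a1@(1,0) a2@(0,1) a3@(0,1) a4@(0,1) a5@(0,0) a6@(0,3) a7@(0,1) | pheromone: 2 12 0 8 0 0 / 2 0 0 0 0 0 / 0 0 2 0 0 0 / 0 0 0 0 0 0
t=2: a0@(0,3) a1@(0,1) a2@(0,1) a3@(0,1) a4@(0,1) a5@(0,1) a6@(0,3) a7@(0,1) | pheromone: 1 23 0 11 0 0 / 1 0 0 0 0 0 / 0 0 1 0 0 0 / 0 0 0 0 0 0
t=3: a0@(0,3) a1@(0,1) a2@(0,1) a3@(0,1) a4@(0,1) a5@(0,1) a6@(0,3) a7@(0,1) | pheromone: 0 34 0 14 0 0 / 0 0 0 0 0 0 / 0 0 0 0 0 0 / 0 0 0 0 0 0
t=4: a0@(0,3) a1@(0,1) a2@(0,1) a3@(0,1) a4@(0,1) a5@(0,1) a6@(0,3) a7@(0,1) | pheromone: 0 45 0 17 0 0 / 0 0 0 0 0 0 / 0 0 0 0 0 0 / 0 0 0 0 0 0
t=5: a0@(0,3) a1@(0,1) a2@(0,1) a3@(0,1) a4@(0,1) a5@(0,1) a6@(0,3) a7@(0,1) | pheromone: 0 56 0 20 0 0 / 0 0 0 0 0 0 / 0 0 0 0 0 0 / 0 0 0 0 0 0
t=6: a0@(0,3) a1@(0,1) a2@(0,1) a3@(0,1) a4@(0,1) a5@(0,1) a6@(0,3) a7@(0,1) | pheromone: 0 67 0 23 0 0 / 0 0 0 0 0 0 / 0 0 0 0 0 0 / 0 0 0 0 0 0
t=7: a0@(0,3) a1@(0,1) a2@(0,1) a3@(0,1) a4@(0,1) a5@(0,1) a6@(0,3) a7@(0,1) | pheromone: 0 78 0 26 0 0 / 0 0 0 0 0 0 / 0 0 0 0 0 0 / 0 0 0 0 0 0

.F.F..
......
......
......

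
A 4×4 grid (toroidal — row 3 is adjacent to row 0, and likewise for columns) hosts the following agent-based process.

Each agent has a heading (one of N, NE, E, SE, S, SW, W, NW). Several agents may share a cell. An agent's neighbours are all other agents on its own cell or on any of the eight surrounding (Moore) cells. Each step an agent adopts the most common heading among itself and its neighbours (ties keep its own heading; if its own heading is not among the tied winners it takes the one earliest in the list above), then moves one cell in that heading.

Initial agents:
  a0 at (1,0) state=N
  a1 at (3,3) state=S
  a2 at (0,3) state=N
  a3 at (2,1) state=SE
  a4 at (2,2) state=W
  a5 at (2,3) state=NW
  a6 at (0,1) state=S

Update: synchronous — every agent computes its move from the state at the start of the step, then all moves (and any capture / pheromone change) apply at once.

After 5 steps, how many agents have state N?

t=1: a0@(0,0):N a1@(0,3):S a2@(3,3):N a3@(3,2):SE a4@(2,1):W a5@(1,2):NW a6@(1,1):S
t=2: a0@(3,0):N a1@(3,3):N a2@(2,3):N a3@(0,3):SE a4@(2,0):W a5@(2,2):S a6@(2,1):S
t=3: a0@(2,0):N a1@(2,3):N a2@(1,3):N a3@(3,3):N a4@(1,0):N a5@(3,2):S a6@(3,1):S
t=4: a0@(1,0):N a1@(1,3):N a2@(0,3):N a3@(2,3):N a4@(0,0):N a5@(0,2):S a6@(0,1):S
t=5: a0@(0,0):N a1@(0,3):N a2@(3,3):N a3@(1,3):N a4@(3,0):N a5@(1,2):S a6@(1,1):S

5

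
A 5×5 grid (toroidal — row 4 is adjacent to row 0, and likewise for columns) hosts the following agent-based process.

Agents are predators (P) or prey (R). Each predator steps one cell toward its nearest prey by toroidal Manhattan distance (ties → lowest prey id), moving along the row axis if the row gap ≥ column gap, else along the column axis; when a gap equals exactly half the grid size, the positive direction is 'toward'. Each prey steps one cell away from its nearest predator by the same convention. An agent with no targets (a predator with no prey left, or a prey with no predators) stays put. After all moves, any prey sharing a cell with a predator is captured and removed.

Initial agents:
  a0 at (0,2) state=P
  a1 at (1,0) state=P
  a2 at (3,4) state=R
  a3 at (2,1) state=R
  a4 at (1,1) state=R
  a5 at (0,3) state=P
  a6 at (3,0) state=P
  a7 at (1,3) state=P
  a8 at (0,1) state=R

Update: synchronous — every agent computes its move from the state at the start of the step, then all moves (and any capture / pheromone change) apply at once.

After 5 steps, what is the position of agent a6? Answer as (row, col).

t=1: a0@(0,1):P a1@(1,1):P a2@(3,3):R a3@(3,1):R a5@(0,2):P a6@(3,4):P a7@(1,2):P a8@(0,0):R
t=2: a0@(0,0):P a1@(2,1):P a2@(3,2):R a5@(0,1):P a6@(3,3):P a7@(2,2):P a8@(0,4):R
t=3: a0@(0,4):P a1@(3,1):P a5@(0,0):P a6@(3,2):P a7@(3,2):P a8@(0,3):R
t=4: a0@(0,3):P a1@(4,1):P a5@(0,4):P a6@(4,2):P a7@(4,2):P a8@(0,2):R
t=5: a0@(0,2):P a1@(0,1):P a5@(0,3):P a6@(0,2):P a7@(0,2):P

(0, 2)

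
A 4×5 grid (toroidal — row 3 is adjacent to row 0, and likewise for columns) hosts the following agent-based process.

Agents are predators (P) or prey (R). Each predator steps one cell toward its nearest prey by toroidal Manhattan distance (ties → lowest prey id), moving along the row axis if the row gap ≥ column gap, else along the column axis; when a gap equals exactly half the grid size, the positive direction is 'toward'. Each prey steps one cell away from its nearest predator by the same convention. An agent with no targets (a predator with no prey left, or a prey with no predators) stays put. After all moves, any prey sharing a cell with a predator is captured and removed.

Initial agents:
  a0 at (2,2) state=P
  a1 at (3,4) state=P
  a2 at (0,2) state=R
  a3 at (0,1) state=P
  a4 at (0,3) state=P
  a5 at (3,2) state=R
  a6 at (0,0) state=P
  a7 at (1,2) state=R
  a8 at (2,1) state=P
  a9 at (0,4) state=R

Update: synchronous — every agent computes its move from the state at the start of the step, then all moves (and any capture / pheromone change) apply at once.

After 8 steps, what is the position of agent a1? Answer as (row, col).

t=1: a0@(3,2):P a1@(0,4):P a2@(0,3):R a3@(0,2):P a4@(0,2):P a6@(0,4):P a8@(3,1):P a9@(1,4):R
t=2: a0@(0,2):P a1@(0,3):P a3@(0,3):P a4@(0,3):P a6@(0,3):P a8@(3,2):P a9@(2,4):R
t=3: a0@(1,2):P a1@(1,3):P a3@(1,3):P a4@(1,3):P a6@(1,3):P a8@(3,3):P a9@(1,4):R
t=4: a0@(1,3):P a1@(1,4):P a3@(1,4):P a4@(1,4):P a6@(1,4):P a8@(0,3):P a9@(1,0):R
t=5: a0@(1,4):P a1@(1,0):P a3@(1,0):P a4@(1,0):P a6@(1,0):P a8@(0,4):P a9@(1,1):R
t=6: a0@(1,0):P a1@(1,1):P a3@(1,1):P a4@(1,1):P a6@(1,1):P a8@(0,0):P a9@(1,2):R
t=7: a0@(1,1):P a1@(1,2):P a3@(1,2):P a4@(1,2):P a6@(1,2):P a8@(0,1):P a9@(1,3):R
t=8: a0@(1,2):P a1@(1,3):P a3@(1,3):P a4@(1,3):P a6@(1,3):P a8@(0,2):P a9@(1,4):R

(1, 3)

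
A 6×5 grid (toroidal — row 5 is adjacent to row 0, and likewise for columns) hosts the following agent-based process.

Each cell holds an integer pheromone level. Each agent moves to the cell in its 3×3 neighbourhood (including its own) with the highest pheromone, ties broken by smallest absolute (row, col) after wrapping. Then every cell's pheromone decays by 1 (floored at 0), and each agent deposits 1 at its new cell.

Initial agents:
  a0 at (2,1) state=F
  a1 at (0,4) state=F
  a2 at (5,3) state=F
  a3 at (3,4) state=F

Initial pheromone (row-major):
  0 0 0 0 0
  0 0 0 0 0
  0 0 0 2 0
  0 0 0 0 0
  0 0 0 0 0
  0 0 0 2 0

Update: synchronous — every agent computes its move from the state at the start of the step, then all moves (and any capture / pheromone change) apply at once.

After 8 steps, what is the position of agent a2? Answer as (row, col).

(5, 3)

t=1: a0@(1,0) a1@(5,3) a2@(5,3) a3@(2,3) | pheromone: 0 0 0 0 0 / 1 0 0 0 0 / 0 0 0 2 0 / 0 0 0 0 0 / 0 0 0 0 0 / 0 0 0 3 0
t=2: a0@(1,0) a1@(5,3) a2@(5,3) a3@(2,3) | pheromone: 0 0 0 0 0 / 1 0 0 0 0 / 0 0 0 2 0 / 0 0 0 0 0 / 0 0 0 0 0 / 0 0 0 4 0
t=3: a0@(1,0) a1@(5,3) a2@(5,3) a3@(2,3) | pheromone: 0 0 0 0 0 / 1 0 0 0 0 / 0 0 0 2 0 / 0 0 0 0 0 / 0 0 0 0 0 / 0 0 0 5 0
t=4: a0@(1,0) a1@(5,3) a2@(5,3) a3@(2,3) | pheromone: 0 0 0 0 0 / 1 0 0 0 0 / 0 0 0 2 0 / 0 0 0 0 0 / 0 0 0 0 0 / 0 0 0 6 0
t=5: a0@(1,0) a1@(5,3) a2@(5,3) a3@(2,3) | pheromone: 0 0 0 0 0 / 1 0 0 0 0 / 0 0 0 2 0 / 0 0 0 0 0 / 0 0 0 0 0 / 0 0 0 7 0
t=6: a0@(1,0) a1@(5,3) a2@(5,3) a3@(2,3) | pheromone: 0 0 0 0 0 / 1 0 0 0 0 / 0 0 0 2 0 / 0 0 0 0 0 / 0 0 0 0 0 / 0 0 0 8 0
t=7: a0@(1,0) a1@(5,3) a2@(5,3) a3@(2,3) | pheromone: 0 0 0 0 0 / 1 0 0 0 0 / 0 0 0 2 0 / 0 0 0 0 0 / 0 0 0 0 0 / 0 0 0 9 0
t=8: a0@(1,0) a1@(5,3) a2@(5,3) a3@(2,3) | pheromone: 0 0 0 0 0 / 1 0 0 0 0 / 0 0 0 2 0 / 0 0 0 0 0 / 0 0 0 0 0 / 0 0 0 10 0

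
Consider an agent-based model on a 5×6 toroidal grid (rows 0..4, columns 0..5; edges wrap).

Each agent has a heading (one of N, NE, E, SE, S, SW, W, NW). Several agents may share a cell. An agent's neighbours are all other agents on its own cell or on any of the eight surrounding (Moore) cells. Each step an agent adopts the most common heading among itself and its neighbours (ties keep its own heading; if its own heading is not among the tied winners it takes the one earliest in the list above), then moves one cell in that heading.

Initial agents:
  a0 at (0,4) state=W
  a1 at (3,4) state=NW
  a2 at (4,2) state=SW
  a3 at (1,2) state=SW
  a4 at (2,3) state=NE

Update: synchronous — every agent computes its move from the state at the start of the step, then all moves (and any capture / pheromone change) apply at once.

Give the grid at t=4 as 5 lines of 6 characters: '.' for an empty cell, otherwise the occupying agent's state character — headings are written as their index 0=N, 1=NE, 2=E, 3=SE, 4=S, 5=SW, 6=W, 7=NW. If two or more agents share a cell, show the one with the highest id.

6...5.
......
......
.1..5.
7.....

t=1: a0@(0,3):W a1@(2,3):NW a2@(0,1):SW a3@(2,1):SW a4@(1,4):NE
t=2: a0@(0,2):W a1@(1,2):NW a2@(1,0):SW a3@(3,0):SW a4@(0,5):NE
t=3: a0@(0,1):W a1@(0,1):NW a2@(2,5):SW a3@(4,5):SW a4@(4,0):NE
t=4: a0@(0,0):W a1@(4,0):NW a2@(3,4):SW a3@(0,4):SW a4@(3,1):NE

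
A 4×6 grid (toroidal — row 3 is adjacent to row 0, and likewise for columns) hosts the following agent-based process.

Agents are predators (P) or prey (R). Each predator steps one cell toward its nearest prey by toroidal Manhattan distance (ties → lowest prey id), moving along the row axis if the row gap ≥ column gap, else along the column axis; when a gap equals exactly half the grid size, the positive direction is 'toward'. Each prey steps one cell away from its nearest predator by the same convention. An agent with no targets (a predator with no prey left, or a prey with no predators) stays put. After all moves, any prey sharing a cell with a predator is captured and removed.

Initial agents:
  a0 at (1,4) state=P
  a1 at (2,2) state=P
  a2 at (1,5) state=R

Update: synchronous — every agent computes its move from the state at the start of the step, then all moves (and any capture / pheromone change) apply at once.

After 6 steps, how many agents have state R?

1

t=1: a0@(1,5):P a1@(2,3):P a2@(1,0):R
t=2: a0@(1,0):P a1@(2,4):P a2@(1,1):R
t=3: a0@(1,1):P a1@(2,5):P a2@(1,2):R
t=4: a0@(1,2):P a1@(2,0):P a2@(1,3):R
t=5: a0@(1,3):P a1@(2,1):P a2@(1,4):R
t=6: a0@(1,4):P a1@(2,2):P a2@(1,5):R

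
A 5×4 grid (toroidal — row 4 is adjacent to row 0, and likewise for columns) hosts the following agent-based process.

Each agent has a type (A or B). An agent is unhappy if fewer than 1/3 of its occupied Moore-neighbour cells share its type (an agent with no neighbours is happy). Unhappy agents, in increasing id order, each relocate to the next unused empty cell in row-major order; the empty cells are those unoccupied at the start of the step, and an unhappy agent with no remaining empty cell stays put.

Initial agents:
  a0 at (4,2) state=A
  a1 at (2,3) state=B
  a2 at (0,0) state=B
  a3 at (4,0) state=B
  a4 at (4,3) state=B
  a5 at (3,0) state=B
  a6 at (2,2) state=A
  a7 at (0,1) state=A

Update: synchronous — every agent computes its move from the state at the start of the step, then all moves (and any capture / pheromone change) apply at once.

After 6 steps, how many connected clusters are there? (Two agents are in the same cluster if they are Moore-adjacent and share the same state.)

2

t=1: a0@(4,2):A a1@(2,3):B a2@(0,0):B a3@(4,0):B a4@(4,3):B a5@(3,0):B a6@(0,2):A a7@(0,1):A
t=2: (unchanged — steady state)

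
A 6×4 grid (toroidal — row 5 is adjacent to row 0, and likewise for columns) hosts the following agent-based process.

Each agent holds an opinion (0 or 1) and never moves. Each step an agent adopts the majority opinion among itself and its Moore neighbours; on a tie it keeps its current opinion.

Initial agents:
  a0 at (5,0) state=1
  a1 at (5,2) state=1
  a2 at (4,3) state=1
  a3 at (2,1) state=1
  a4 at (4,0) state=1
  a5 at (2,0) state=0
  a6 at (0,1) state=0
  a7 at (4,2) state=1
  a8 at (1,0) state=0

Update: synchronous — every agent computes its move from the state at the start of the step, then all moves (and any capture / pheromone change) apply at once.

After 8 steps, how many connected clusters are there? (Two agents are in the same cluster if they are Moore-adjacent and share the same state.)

t=1: a0@(5,0):1 a1@(5,2):1 a2@(4,3):1 a3@(2,1):0 a4@(4,0):1 a5@(2,0):0 a6@(0,1):0 a7@(4,2):1 a8@(1,0):0
t=2: (unchanged — steady state)

2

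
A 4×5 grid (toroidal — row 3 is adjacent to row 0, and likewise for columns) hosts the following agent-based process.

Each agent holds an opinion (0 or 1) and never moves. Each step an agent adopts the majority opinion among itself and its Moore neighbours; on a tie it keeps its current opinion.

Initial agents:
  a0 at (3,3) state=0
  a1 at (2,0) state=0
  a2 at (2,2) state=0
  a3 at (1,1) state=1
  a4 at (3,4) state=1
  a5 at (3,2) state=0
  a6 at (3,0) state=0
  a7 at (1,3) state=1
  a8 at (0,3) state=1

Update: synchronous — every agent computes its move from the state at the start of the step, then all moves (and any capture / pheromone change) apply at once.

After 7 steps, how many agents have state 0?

t=1: a0@(3,3):0 a1@(2,0):0 a2@(2,2):0 a3@(1,1):0 a4@(3,4):0 a5@(3,2):0 a6@(3,0):0 a7@(1,3):1 a8@(0,3):1
t=2: a0@(3,3):0 a1@(2,0):0 a2@(2,2):0 a3@(1,1):0 a4@(3,4):0 a5@(3,2):0 a6@(3,0):0 a7@(1,3):1 a8@(0,3):0
t=3: a0@(3,3):0 a1@(2,0):0 a2@(2,2):0 a3@(1,1):0 a4@(3,4):0 a5@(3,2):0 a6@(3,0):0 a7@(1,3):0 a8@(0,3):0
t=4: (unchanged — steady state)

9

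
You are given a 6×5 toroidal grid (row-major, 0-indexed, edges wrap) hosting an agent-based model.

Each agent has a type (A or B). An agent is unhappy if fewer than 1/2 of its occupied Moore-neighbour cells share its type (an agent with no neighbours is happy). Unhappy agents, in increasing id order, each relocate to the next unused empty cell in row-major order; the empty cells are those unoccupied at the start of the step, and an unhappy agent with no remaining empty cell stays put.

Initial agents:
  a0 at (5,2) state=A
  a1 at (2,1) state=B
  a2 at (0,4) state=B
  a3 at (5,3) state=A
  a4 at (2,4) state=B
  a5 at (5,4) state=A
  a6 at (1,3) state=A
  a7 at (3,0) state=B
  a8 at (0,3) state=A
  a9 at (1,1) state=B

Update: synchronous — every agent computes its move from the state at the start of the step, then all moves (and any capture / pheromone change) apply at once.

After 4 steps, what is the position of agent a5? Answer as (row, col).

(5, 4)

t=1: a0@(5,2):A a1@(2,1):B a2@(0,0):B a3@(5,3):A a4@(2,4):B a5@(5,4):A a6@(0,1):A a7@(3,0):B a8@(0,3):A a9@(1,1):B
t=2: a0@(5,2):A a1@(2,1):B a2@(0,2):B a3@(5,3):A a4@(2,4):B a5@(5,4):A a6@(0,4):A a7@(3,0):B a8@(0,3):A a9@(1,1):B
t=3: a0@(5,2):A a1@(2,1):B a2@(0,0):B a3@(5,3):A a4@(2,4):B a5@(5,4):A a6@(0,4):A a7@(3,0):B a8@(0,3):A a9@(1,1):B
t=4: a0@(5,2):A a1@(2,1):B a2@(0,1):B a3@(5,3):A a4@(2,4):B a5@(5,4):A a6@(0,4):A a7@(3,0):B a8@(0,3):A a9@(1,1):B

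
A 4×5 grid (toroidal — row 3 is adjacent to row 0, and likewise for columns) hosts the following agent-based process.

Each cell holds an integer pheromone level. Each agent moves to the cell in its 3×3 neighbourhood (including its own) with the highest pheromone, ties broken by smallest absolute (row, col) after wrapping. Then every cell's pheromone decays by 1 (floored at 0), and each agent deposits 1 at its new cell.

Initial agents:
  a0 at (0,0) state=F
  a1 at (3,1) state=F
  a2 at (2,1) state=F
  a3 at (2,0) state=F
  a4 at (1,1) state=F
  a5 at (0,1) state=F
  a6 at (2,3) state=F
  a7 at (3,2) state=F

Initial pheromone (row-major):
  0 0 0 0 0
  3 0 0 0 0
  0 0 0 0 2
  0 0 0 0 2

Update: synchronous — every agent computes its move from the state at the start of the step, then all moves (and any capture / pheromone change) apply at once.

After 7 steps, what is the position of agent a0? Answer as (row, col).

(1, 0)

t=1: a0@(1,0) a1@(0,0) a2@(1,0) a3@(1,0) a4@(1,0) a5@(1,0) a6@(2,4) a7@(0,1) | pheromone: 1 1 0 0 0 / 7 0 0 0 0 / 0 0 0 0 2 / 0 0 0 0 1
t=2: a0@(1,0) a1@(1,0) a2@(1,0) a3@(1,0) a4@(1,0) a5@(1,0) a6@(1,0) a7@(1,0) | pheromone: 0 0 0 0 0 / 14 0 0 0 0 / 0 0 0 0 1 / 0 0 0 0 0
t=3: a0@(1,0) a1@(1,0) a2@(1,0) a3@(1,0) a4@(1,0) a5@(1,0) a6@(1,0) a7@(1,0) | pheromone: 0 0 0 0 0 / 21 0 0 0 0 / 0 0 0 0 0 / 0 0 0 0 0
t=4: a0@(1,0) a1@(1,0) a2@(1,0) a3@(1,0) a4@(1,0) a5@(1,0) a6@(1,0) a7@(1,0) | pheromone: 0 0 0 0 0 / 28 0 0 0 0 / 0 0 0 0 0 / 0 0 0 0 0
t=5: a0@(1,0) a1@(1,0) a2@(1,0) a3@(1,0) a4@(1,0) a5@(1,0) a6@(1,0) a7@(1,0) | pheromone: 0 0 0 0 0 / 35 0 0 0 0 / 0 0 0 0 0 / 0 0 0 0 0
t=6: a0@(1,0) a1@(1,0) a2@(1,0) a3@(1,0) a4@(1,0) a5@(1,0) a6@(1,0) a7@(1,0) | pheromone: 0 0 0 0 0 / 42 0 0 0 0 / 0 0 0 0 0 / 0 0 0 0 0
t=7: a0@(1,0) a1@(1,0) a2@(1,0) a3@(1,0) a4@(1,0) a5@(1,0) a6@(1,0) a7@(1,0) | pheromone: 0 0 0 0 0 / 49 0 0 0 0 / 0 0 0 0 0 / 0 0 0 0 0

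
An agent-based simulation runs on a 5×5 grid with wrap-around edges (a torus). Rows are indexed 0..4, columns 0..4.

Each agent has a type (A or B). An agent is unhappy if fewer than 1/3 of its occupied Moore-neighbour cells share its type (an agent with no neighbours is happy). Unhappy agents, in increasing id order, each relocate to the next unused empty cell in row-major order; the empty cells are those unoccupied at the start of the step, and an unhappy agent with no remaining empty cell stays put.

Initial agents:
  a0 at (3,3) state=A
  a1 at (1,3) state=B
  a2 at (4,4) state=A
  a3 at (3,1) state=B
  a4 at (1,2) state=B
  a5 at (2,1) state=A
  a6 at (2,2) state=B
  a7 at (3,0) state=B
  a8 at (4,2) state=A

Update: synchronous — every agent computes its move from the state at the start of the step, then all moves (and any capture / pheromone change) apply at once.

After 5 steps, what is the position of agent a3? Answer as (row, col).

(3, 1)

t=1: a0@(3,3):A a1@(1,3):B a2@(4,4):A a3@(3,1):B a4@(1,2):B a5@(0,0):A a6@(2,2):B a7@(3,0):B a8@(4,2):A
t=2: (unchanged — steady state)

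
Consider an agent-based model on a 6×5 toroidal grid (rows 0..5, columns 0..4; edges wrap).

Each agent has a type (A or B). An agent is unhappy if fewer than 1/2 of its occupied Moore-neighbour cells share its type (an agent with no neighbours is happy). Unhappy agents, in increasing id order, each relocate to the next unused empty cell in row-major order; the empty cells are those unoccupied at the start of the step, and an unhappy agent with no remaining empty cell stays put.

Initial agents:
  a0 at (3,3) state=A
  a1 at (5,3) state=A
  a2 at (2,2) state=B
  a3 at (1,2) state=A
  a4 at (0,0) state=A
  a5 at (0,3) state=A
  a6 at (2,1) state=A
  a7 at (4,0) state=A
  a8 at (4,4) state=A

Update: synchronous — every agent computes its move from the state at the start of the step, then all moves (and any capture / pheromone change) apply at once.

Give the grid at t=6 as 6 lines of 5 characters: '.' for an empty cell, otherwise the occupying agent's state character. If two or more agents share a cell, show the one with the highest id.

t=1: a0@(3,3):A a1@(5,3):A a2@(0,1):B a3@(1,2):A a4@(0,0):A a5@(0,3):A a6@(2,1):A a7@(4,0):A a8@(4,4):A
t=2: a0@(3,3):A a1@(5,3):A a2@(0,2):B a3@(1,2):A a4@(0,4):A a5@(0,3):A a6@(2,1):A a7@(4,0):A a8@(4,4):A
t=3: a0@(3,3):A a1@(5,3):A a2@(0,0):B a3@(1,2):A a4@(0,4):A a5@(0,3):A a6@(2,1):A a7@(4,0):A a8@(4,4):A
t=4: a0@(3,3):A a1@(5,3):A a2@(0,1):B a3@(1,2):A a4@(0,4):A a5@(0,3):A a6@(2,1):A a7@(4,0):A a8@(4,4):A
t=5: a0@(3,3):A a1@(5,3):A a2@(0,0):B a3@(1,2):A a4@(0,4):A a5@(0,3):A a6@(2,1):A a7@(4,0):A a8@(4,4):A
t=6: a0@(3,3):A a1@(5,3):A a2@(0,1):B a3@(1,2):A a4@(0,4):A a5@(0,3):A a6@(2,1):A a7@(4,0):A a8@(4,4):A

.B.AA
..A..
.A...
...A.
A...A
...A.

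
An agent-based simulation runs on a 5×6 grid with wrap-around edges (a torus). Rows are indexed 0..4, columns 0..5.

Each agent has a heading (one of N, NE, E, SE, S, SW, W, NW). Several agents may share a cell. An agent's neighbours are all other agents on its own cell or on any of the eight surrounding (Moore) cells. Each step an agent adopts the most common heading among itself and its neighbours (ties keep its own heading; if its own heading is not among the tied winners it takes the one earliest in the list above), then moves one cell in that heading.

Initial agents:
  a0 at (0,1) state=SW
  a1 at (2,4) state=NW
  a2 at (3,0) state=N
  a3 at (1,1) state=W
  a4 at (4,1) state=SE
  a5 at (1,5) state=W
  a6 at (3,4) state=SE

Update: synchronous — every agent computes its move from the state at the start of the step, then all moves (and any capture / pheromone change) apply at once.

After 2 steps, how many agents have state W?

t=1: a0@(1,0):SW a1@(1,3):NW a2@(2,0):N a3@(1,0):W a4@(0,2):SE a5@(1,4):W a6@(4,5):SE
t=2: a0@(2,5):SW a1@(0,2):NW a2@(1,0):N a3@(1,5):W a4@(1,3):SE a5@(1,3):W a6@(0,0):SE

2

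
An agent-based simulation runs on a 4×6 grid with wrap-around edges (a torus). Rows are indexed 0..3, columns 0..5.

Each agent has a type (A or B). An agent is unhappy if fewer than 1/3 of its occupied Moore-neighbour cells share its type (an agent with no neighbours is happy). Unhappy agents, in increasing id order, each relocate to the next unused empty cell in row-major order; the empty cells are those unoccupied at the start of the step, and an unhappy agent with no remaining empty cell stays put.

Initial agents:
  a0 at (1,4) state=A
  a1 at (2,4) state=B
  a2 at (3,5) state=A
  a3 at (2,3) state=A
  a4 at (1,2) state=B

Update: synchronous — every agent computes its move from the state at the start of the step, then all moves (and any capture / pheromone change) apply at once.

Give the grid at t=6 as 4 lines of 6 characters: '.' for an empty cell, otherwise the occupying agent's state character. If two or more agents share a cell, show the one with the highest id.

t=1: a0@(1,4):A a1@(0,0):B a2@(0,1):A a3@(2,3):A a4@(0,2):B
t=2: a0@(1,4):A a1@(0,3):B a2@(0,4):A a3@(2,3):A a4@(0,5):B
t=3: a0@(1,4):A a1@(0,0):B a2@(0,4):A a3@(2,3):A a4@(0,1):B
t=4: (unchanged — steady state)

BB..A.
....A.
...A..
......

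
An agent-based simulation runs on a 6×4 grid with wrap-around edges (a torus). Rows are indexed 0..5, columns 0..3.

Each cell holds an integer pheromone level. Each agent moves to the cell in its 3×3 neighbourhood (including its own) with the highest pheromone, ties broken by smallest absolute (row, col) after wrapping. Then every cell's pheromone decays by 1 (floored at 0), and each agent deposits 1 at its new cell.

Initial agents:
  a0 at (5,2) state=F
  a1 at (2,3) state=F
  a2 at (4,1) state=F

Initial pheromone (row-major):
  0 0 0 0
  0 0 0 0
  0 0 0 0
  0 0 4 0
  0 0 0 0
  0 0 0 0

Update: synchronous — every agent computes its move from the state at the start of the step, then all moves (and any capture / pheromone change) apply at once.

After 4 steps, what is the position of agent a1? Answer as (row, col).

(3, 2)

t=1: a0@(0,1) a1@(3,2) a2@(3,2) | pheromone: 0 1 0 0 / 0 0 0 0 / 0 0 0 0 / 0 0 5 0 / 0 0 0 0 / 0 0 0 0
t=2: a0@(0,1) a1@(3,2) a2@(3,2) | pheromone: 0 1 0 0 / 0 0 0 0 / 0 0 0 0 / 0 0 6 0 / 0 0 0 0 / 0 0 0 0
t=3: a0@(0,1) a1@(3,2) a2@(3,2) | pheromone: 0 1 0 0 / 0 0 0 0 / 0 0 0 0 / 0 0 7 0 / 0 0 0 0 / 0 0 0 0
t=4: a0@(0,1) a1@(3,2) a2@(3,2) | pheromone: 0 1 0 0 / 0 0 0 0 / 0 0 0 0 / 0 0 8 0 / 0 0 0 0 / 0 0 0 0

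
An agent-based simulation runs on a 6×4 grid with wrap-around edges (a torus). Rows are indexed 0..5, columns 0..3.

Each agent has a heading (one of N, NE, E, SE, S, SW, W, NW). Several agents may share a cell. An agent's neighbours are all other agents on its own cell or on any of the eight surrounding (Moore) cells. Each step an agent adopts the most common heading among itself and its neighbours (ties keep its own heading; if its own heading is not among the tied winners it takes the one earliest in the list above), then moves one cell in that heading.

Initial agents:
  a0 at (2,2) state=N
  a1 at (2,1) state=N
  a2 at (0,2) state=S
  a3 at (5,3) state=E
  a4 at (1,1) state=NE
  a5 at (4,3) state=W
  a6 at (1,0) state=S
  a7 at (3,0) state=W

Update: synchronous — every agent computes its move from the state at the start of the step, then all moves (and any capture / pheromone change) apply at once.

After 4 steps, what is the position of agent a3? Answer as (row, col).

(3, 1)

t=1: a0@(1,2):N a1@(1,1):N a2@(1,2):S a3@(5,0):E a4@(0,1):N a5@(4,2):W a6@(2,0):S a7@(3,3):W
t=2: a0@(0,2):N a1@(0,1):N a2@(0,2):N a3@(5,1):E a4@(5,1):N a5@(4,1):W a6@(3,0):S a7@(3,2):W
t=3: a0@(5,2):N a1@(5,1):N a2@(5,2):N a3@(4,1):N a4@(4,1):N a5@(4,0):W a6@(4,0):S a7@(3,1):W
t=4: a0@(4,2):N a1@(4,1):N a2@(4,2):N a3@(3,1):N a4@(3,1):N a5@(3,0):N a6@(3,0):N a7@(3,0):W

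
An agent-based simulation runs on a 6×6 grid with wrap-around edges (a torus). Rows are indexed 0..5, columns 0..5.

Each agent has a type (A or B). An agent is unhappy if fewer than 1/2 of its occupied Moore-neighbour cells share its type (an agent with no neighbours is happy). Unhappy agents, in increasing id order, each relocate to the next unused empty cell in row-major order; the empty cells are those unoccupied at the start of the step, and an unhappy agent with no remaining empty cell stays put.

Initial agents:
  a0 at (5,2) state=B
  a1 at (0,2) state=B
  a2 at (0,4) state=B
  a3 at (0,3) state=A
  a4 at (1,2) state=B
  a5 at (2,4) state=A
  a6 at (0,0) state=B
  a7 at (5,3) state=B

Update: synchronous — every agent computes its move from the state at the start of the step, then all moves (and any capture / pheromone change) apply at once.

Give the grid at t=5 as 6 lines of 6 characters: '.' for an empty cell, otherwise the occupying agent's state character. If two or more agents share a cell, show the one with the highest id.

t=1: a0@(5,2):B a1@(0,2):B a2@(0,4):B a3@(0,1):A a4@(1,2):B a5@(2,4):A a6@(0,0):B a7@(5,3):B
t=2: a0@(5,2):B a1@(0,2):B a2@(0,4):B a3@(0,3):A a4@(1,2):B a5@(2,4):A a6@(0,5):B a7@(5,3):B
t=3: a0@(5,2):B a1@(0,2):B a2@(0,4):B a3@(0,0):A a4@(1,2):B a5@(2,4):A a6@(0,5):B a7@(5,3):B
t=4: a0@(5,2):B a1@(0,2):B a2@(0,4):B a3@(0,1):A a4@(1,2):B a5@(2,4):A a6@(0,5):B a7@(5,3):B
t=5: a0@(5,2):B a1@(0,2):B a2@(0,4):B a3@(0,0):A a4@(1,2):B a5@(2,4):A a6@(0,5):B a7@(5,3):B

A.B.BB
..B...
....A.
......
......
..BB..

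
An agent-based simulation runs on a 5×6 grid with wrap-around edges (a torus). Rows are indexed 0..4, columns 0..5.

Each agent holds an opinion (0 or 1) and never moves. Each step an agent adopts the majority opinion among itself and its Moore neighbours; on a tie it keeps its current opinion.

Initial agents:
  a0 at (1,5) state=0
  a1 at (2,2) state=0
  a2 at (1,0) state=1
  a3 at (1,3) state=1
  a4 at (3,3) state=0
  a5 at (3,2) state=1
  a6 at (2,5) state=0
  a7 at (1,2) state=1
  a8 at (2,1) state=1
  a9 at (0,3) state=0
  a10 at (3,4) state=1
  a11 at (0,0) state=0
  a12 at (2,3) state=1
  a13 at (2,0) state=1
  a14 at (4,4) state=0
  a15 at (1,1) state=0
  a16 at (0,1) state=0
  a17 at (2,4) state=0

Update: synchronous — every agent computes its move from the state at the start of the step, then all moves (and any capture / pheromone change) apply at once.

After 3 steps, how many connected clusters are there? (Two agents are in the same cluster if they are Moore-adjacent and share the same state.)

2

t=1: a0@(1,5):0 a1@(2,2):1 a2@(1,0):0 a3@(1,3):1 a4@(3,3):0 a5@(3,2):1 a6@(2,5):0 a7@(1,2):1 a8@(2,1):1 a9@(0,3):0 a10@(3,4):0 a11@(0,0):0 a12@(2,3):1 a13@(2,0):1 a14@(4,4):0 a15@(1,1):0 a16@(0,1):0 a17@(2,4):0
t=2: a0@(1,5):0 a1@(2,2):1 a2@(1,0):0 a3@(1,3):1 a4@(3,3):0 a5@(3,2):1 a6@(2,5):0 a7@(1,2):1 a8@(2,1):1 a9@(0,3):0 a10@(3,4):0 a11@(0,0):0 a12@(2,3):1 a13@(2,0):0 a14@(4,4):0 a15@(1,1):0 a16@(0,1):0 a17@(2,4):0
t=3: (unchanged — steady state)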